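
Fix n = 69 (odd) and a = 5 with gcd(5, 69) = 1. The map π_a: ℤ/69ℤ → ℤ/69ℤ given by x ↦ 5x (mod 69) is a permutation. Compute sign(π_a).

+1

Start at x=55: 55 → 68 → 64 → 44 → 13 → 65 → 49 → … (one orbit).
Cycle type of π: 22×3 + 2 + 1; total 5 cycles.
n − c = 69 − 5 = 64; sign = (−1)^64 = +1.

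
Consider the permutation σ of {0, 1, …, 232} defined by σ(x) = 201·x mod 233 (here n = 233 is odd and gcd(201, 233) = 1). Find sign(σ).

+1

Orbit of 184 under x↦201x: [184, 170, 152, 29, 4, 105, 135]… (length divides ord_233(201)).
π_201 has 5 disjoint cycles with lengths [58, 58, 58, 58, 1] on {0,…,232}.
233 − 5 = 228 transpositions; sign(π) = (−1)^228 = +1.
Via Zolotarev, sign(π_{201}) = (201|233) = +1.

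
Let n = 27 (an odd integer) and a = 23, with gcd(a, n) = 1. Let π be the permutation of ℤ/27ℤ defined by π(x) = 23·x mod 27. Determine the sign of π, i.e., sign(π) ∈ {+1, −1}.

Start at x=7: 7 → 26 → 4 → 11 → 10 → 14 → 25 → … (one orbit).
π_23 has 4 disjoint cycles with lengths [18, 6, 2, 1] on {0,…,26}.
sign(π) = (−1)^{n − #cycles} = (−1)^{27−4} = (−1)^23 = -1.

-1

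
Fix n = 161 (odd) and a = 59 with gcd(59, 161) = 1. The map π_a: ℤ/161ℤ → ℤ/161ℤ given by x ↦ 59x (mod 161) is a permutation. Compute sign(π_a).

Orbit of 73 under x↦59x: [73, 121, 55, 25, 26, 85, 24]… (length divides ord_161(59)).
π_59 has 6 disjoint cycles with lengths [66, 66, 11, 11, 6, 1] on {0,…,160}.
n − c = 161 − 6 = 155; sign = (−1)^155 = -1.

-1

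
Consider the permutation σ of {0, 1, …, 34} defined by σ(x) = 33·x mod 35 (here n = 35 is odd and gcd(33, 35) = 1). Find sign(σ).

Trace 17: π^k(17) = [17, 1, 33, 4, 27, 16, 3] for k=0..6.
5 cycles of lengths [12, 12, 6, 4, 1].
5 cycles on 35: each ℓ→(−1)^(ℓ−1), product (−1)^30 = +1.
The Jacobi symbol (33|35) = +1 (Zolotarev) agrees.

+1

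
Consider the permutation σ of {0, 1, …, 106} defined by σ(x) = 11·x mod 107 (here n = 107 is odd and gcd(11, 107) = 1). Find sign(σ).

Orbit of 37 under x↦11x: [37, 86, 90, 27, 83, 57, 92]… (length divides ord_107(11)).
Cycle lengths of π_11 on ℤ/107ℤ: [53, 53, 1]; 3 cycles in total.
Σ(ℓ_i−1) = 107−3 = 104; sign = (−1)^104 = +1.

+1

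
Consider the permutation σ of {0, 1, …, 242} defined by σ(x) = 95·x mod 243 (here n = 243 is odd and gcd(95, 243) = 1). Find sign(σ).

-1

Trace 184: π^k(184) = [184, 227, 181, 185, 79, 215, 13] for k=0..6.
Decompose π into cycles: lengths [162, 54, 18, 6, 2, 1] (6 cycles, including the fixed point 0).
243 − 6 = 237 transpositions; sign(π) = (−1)^237 = -1.
Via Zolotarev, sign(π_{95}) = (95|243) = -1.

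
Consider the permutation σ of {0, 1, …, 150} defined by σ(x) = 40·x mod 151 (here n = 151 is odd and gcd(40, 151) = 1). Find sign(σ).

Start at x=97: 97 → 105 → 123 → 88 → 47 → 68 → 2 → … (one orbit).
π_40 has 3 disjoint cycles with lengths [75, 75, 1] on {0,…,150}.
151 − 3 = 148 transpositions; sign(π) = (−1)^148 = +1.

+1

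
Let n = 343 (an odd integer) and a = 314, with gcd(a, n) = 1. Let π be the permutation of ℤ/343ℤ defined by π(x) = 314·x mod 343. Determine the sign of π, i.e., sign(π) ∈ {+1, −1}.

-1

Start at x=267: 267 → 146 → 225 → 335 → 232 → 132 → 288 → … (one orbit).
10 cycles of lengths [98, 98, 98, 14, 14, 14, 2, 2, 2, 1].
Σ(ℓ_i−1) = 343−10 = 333; sign = (−1)^333 = -1.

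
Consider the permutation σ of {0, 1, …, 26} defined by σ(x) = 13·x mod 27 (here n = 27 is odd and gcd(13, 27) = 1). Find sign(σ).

Orbit of 25 under x↦13x: [25, 1, 13, 7, 10, 22, 16]… (length divides ord_27(13)).
π_13 has 7 disjoint cycles with lengths [9, 9, 3, 3, 1, 1, 1] on {0,…,26}.
27 − 7 = 20 transpositions; sign(π) = (−1)^20 = +1.
Via Zolotarev, sign(π_{13}) = (13|27) = +1.

+1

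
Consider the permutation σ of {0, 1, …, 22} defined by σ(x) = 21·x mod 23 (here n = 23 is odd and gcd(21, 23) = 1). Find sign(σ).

Start at x=14: 14 → 18 → 10 → 3 → 17 → 12 → 22 → … (one orbit).
π_21 has 2 disjoint cycles with lengths [22, 1] on {0,…,22}.
Σ(ℓ_i−1) = 23−2 = 21; sign = (−1)^21 = -1.

-1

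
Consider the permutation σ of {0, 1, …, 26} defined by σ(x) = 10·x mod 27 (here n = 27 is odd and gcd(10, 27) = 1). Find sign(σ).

+1

Trace 10: π^k(10) = [10, 19, 1] for k=0..2.
Cycle type of π: 3×6 + 1×9; total 15 cycles.
sign(π) = (−1)^{n − #cycles} = (−1)^{27−15} = (−1)^12 = +1.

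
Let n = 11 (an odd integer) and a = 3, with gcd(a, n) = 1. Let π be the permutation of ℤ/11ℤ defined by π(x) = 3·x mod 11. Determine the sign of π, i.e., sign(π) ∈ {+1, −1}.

Orbit of 5 under x↦3x: [5, 4, 1, 3, 9]… (length divides ord_11(3)).
Decompose π into cycles: lengths [5, 5, 1] (3 cycles, including the fixed point 0).
n − c = 11 − 3 = 8; sign = (−1)^8 = +1.
Check: (3/11) = +1 by Zolotarev.

+1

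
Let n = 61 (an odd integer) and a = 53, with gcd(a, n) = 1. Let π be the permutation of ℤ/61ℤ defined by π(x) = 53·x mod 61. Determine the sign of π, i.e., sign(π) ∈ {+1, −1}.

-1

Trace 37: π^k(37) = [37, 9, 50, 27, 28, 20, 23] for k=0..6.
Cycle type of π: 20×3 + 1; total 4 cycles.
sign(π) = (−1)^{n − #cycles} = (−1)^{61−4} = (−1)^57 = -1.
Zolotarev: (53|61) = -1, matching the cycle-count sign.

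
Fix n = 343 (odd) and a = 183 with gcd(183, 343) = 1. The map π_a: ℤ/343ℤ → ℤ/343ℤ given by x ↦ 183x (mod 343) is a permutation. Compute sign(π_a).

Start at x=134: 134 → 169 → 57 → 141 → 78 → 211 → 197 → … (one orbit).
Cycle lengths of π_183 on ℤ/343ℤ: [49, 49, 49, 49, 49, 49, 7, 7, 7, 7, 7, 7, 1, 1, 1, 1, 1, 1, 1]; 19 cycles in total.
With 19 cycles on 343 points, sign = (−1)^{343−19} = +1.

+1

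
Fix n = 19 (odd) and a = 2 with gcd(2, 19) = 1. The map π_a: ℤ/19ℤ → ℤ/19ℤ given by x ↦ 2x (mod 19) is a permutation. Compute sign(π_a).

-1

Trace 13: π^k(13) = [13, 7, 14, 9, 18, 17, 15] for k=0..6.
Cycle lengths of π_2 on ℤ/19ℤ: [18, 1]; 2 cycles in total.
sign(π) = (−1)^{n − #cycles} = (−1)^{19−2} = (−1)^17 = -1.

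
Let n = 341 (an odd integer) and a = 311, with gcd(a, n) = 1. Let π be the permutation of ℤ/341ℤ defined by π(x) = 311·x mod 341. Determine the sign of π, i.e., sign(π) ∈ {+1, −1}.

+1

Trace 218: π^k(218) = [218, 280, 125, 1, 311] for k=0..4.
π_311 has 93 disjoint cycles with lengths [5, 5, 5, 5, 5, 5, 5, 5, 5, 5, 5, 5, 5, 5, 5, 5, 5, 5, 5, 5, 5, 5, 5, 5, 5, 5, 5, 5, 5, 5, 5, 5, 5, 5, 5, 5, 5, 5, 5, 5, 5, 5, 5, 5, 5, 5, 5, 5, 5, 5, 5, 5, 5, 5, 5, 5, 5, 5, 5, 5, 5, 5, 1, 1, 1, 1, 1, 1, 1, 1, 1, 1, 1, 1, 1, 1, 1, 1, 1, 1, 1, 1, 1, 1, 1, 1, 1, 1, 1, 1, 1, 1, 1] on {0,…,340}.
With 93 cycles on 341 points, sign = (−1)^{341−93} = +1.
(311|341)_J = +1 (Zolotarev's lemma cross-check).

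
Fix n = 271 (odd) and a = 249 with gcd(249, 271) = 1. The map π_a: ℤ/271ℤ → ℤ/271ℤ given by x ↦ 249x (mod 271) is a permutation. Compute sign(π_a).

-1

Orbit of 175 under x↦249x: [175, 215, 148, 267, 88, 232, 45]… (length divides ord_271(249)).
π_249 has 2 disjoint cycles with lengths [270, 1] on {0,…,270}.
271 − 2 = 269 transpositions; sign(π) = (−1)^269 = -1.
Via Zolotarev, sign(π_{249}) = (249|271) = -1.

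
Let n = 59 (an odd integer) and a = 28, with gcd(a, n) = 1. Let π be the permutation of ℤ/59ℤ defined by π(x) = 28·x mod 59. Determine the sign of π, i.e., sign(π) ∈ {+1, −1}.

Trace 4: π^k(4) = [4, 53, 9, 16, 35, 36, 5] for k=0..6.
Cycle lengths of π_28 on ℤ/59ℤ: [29, 29, 1]; 3 cycles in total.
sign(π) = (−1)^{n − #cycles} = (−1)^{59−3} = (−1)^56 = +1.
Zolotarev: (28|59) = +1, matching the cycle-count sign.

+1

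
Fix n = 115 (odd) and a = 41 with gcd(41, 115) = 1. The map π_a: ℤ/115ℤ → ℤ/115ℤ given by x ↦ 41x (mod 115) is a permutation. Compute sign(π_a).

Orbit of 6 under x↦41x: [6, 16, 81, 101, 1, 41, 71]… (length divides ord_115(41)).
Cycle type of π: 11×10 + 1×5; total 15 cycles.
n − c = 115 − 15 = 100; sign = (−1)^100 = +1.

+1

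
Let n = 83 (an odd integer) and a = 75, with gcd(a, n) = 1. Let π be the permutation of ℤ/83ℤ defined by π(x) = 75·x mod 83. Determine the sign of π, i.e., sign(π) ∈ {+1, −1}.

+1

Trace 26: π^k(26) = [26, 41, 4, 51, 7, 27, 33] for k=0..6.
π_75 has 3 disjoint cycles with lengths [41, 41, 1] on {0,…,82}.
3 cycles on 83: each ℓ→(−1)^(ℓ−1), product (−1)^80 = +1.
(75|83)_J = +1 (Zolotarev's lemma cross-check).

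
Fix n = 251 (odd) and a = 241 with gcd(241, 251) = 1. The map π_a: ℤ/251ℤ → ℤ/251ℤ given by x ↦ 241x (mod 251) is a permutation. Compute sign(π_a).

Start at x=149: 149 → 16 → 91 → 94 → 64 → 113 → 125 → … (one orbit).
π_241 has 11 disjoint cycles with lengths [25, 25, 25, 25, 25, 25, 25, 25, 25, 25, 1] on {0,…,250}.
n − c = 251 − 11 = 240; sign = (−1)^240 = +1.

+1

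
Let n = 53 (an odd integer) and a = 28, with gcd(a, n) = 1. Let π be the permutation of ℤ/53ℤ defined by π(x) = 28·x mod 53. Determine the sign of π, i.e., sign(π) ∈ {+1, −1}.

+1

Start at x=49: 49 → 47 → 44 → 13 → 46 → 16 → 24 → … (one orbit).
Decompose π into cycles: lengths [13, 13, 13, 13, 1] (5 cycles, including the fixed point 0).
Σ(ℓ_i−1) = 53−5 = 48; sign = (−1)^48 = +1.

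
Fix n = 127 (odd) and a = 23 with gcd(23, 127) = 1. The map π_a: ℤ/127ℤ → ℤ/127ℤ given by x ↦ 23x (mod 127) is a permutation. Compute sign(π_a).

-1

Orbit of 33 under x↦23x: [33, 124, 58, 64, 75, 74, 51]… (length divides ord_127(23)).
Cycle lengths of π_23 on ℤ/127ℤ: [126, 1]; 2 cycles in total.
2 cycles on 127: each ℓ→(−1)^(ℓ−1), product (−1)^125 = -1.
Via Zolotarev, sign(π_{23}) = (23|127) = -1.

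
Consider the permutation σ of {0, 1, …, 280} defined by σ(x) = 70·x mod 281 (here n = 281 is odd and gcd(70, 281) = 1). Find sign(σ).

Orbit of 246 under x↦70x: [246, 79, 191, 163, 170, 98, 116]… (length divides ord_281(70)).
5 cycles of lengths [70, 70, 70, 70, 1].
5 cycles on 281: each ℓ→(−1)^(ℓ−1), product (−1)^276 = +1.

+1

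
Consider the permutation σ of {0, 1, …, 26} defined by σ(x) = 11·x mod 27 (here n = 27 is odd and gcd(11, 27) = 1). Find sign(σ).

-1

Start at x=19: 19 → 20 → 4 → 17 → 25 → 5 → 1 → … (one orbit).
The orbit structure of x ↦ 11x mod 27: 4 orbits of sizes [18, 6, 2, 1].
Σ(ℓ_i−1) = 27−4 = 23; sign = (−1)^23 = -1.
Zolotarev: (11|27) = -1, matching the cycle-count sign.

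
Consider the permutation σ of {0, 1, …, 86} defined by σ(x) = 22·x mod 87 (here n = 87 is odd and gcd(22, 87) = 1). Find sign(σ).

+1

Orbit of 25 under x↦22x: [25, 28, 7, 67, 82, 64, 16]… (length divides ord_87(22)).
The orbit structure of x ↦ 22x mod 87: 9 orbits of sizes [14, 14, 14, 14, 14, 14, 1, 1, 1].
sign(π) = (−1)^{n − #cycles} = (−1)^{87−9} = (−1)^78 = +1.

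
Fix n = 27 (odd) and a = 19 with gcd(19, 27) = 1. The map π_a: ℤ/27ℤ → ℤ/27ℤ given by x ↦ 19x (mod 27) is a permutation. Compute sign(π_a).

Orbit of 19 under x↦19x: [19, 10, 1]… (length divides ord_27(19)).
Decompose π into cycles: lengths [3, 3, 3, 3, 3, 3, 1, 1, 1, 1, 1, 1, 1, 1, 1] (15 cycles, including the fixed point 0).
Σ(ℓ_i−1) = 27−15 = 12; sign = (−1)^12 = +1.
Via Zolotarev, sign(π_{19}) = (19|27) = +1.

+1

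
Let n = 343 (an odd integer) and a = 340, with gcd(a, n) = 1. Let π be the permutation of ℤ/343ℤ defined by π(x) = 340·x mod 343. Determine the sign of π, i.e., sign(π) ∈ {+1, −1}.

+1

Trace 221: π^k(221) = [221, 23, 274, 207, 65, 148, 242] for k=0..6.
π_340 has 7 disjoint cycles with lengths [147, 147, 21, 21, 3, 3, 1] on {0,…,342}.
Σ(ℓ_i−1) = 343−7 = 336; sign = (−1)^336 = +1.
(340|343)_J = +1 (Zolotarev's lemma cross-check).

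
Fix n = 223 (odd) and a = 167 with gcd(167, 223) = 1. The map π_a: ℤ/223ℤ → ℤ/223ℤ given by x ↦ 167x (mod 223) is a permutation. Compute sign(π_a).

-1

Start at x=17: 17 → 163 → 15 → 52 → 210 → 59 → 41 → … (one orbit).
π_167 has 4 disjoint cycles with lengths [74, 74, 74, 1] on {0,…,222}.
4 cycles on 223: each ℓ→(−1)^(ℓ−1), product (−1)^219 = -1.
The Jacobi symbol (167|223) = -1 (Zolotarev) agrees.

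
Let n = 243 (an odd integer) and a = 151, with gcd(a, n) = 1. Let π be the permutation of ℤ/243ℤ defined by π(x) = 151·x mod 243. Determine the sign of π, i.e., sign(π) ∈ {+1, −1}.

Trace 211: π^k(211) = [211, 28, 97, 67, 154, 169, 4] for k=0..6.
Cycle lengths of π_151 on ℤ/243ℤ: [81, 81, 27, 27, 9, 9, 3, 3, 1, 1, 1]; 11 cycles in total.
sign(π) = (−1)^{n − #cycles} = (−1)^{243−11} = (−1)^232 = +1.

+1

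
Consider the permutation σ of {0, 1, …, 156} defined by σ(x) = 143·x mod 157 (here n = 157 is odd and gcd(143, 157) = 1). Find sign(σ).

+1

Orbit of 16 under x↦143x: [16, 90, 153, 56, 1, 143, 39]… (length divides ord_157(143)).
Decompose π into cycles: lengths [26, 26, 26, 26, 26, 26, 1] (7 cycles, including the fixed point 0).
With 7 cycles on 157 points, sign = (−1)^{157−7} = +1.
Zolotarev: (143|157) = +1, matching the cycle-count sign.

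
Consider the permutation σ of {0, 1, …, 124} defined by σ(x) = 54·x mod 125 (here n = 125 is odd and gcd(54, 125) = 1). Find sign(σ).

Trace 101: π^k(101) = [101, 79, 16, 114, 31, 49, 21] for k=0..6.
Decompose π into cycles: lengths [50, 50, 10, 10, 2, 2, 1] (7 cycles, including the fixed point 0).
sign(π) = (−1)^{n − #cycles} = (−1)^{125−7} = (−1)^118 = +1.

+1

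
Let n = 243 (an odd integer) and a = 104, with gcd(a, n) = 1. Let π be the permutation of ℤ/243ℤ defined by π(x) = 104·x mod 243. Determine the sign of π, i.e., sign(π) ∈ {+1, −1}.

Start at x=157: 157 → 47 → 28 → 239 → 70 → 233 → 175 → … (one orbit).
Cycle type of π: 162 + 54 + 18 + 6 + 2 + 1; total 6 cycles.
sign(π) = (−1)^{n − #cycles} = (−1)^{243−6} = (−1)^237 = -1.

-1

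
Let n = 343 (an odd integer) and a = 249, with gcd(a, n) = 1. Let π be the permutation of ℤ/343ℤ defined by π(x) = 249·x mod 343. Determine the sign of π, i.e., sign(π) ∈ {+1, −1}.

Start at x=53: 53 → 163 → 113 → 11 → 338 → 127 → 67 → … (one orbit).
Decompose π into cycles: lengths [147, 147, 21, 21, 3, 3, 1] (7 cycles, including the fixed point 0).
n − c = 343 − 7 = 336; sign = (−1)^336 = +1.

+1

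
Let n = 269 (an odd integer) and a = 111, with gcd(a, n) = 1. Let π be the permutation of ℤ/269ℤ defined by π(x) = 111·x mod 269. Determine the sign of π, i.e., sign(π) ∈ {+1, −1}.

-1

Trace 88: π^k(88) = [88, 84, 178, 121, 250, 43, 200] for k=0..6.
Cycle lengths of π_111 on ℤ/269ℤ: [268, 1]; 2 cycles in total.
n − c = 269 − 2 = 267; sign = (−1)^267 = -1.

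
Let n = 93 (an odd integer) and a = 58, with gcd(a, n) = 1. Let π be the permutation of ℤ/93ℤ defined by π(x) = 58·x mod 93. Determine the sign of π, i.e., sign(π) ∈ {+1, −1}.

-1

Trace 64: π^k(64) = [64, 85, 1, 58, 16, 91, 70] for k=0..6.
The orbit structure of x ↦ 58x mod 93: 12 orbits of sizes [10, 10, 10, 10, 10, 10, 10, 10, 10, 1, 1, 1].
sign(π) = (−1)^{n − #cycles} = (−1)^{93−12} = (−1)^81 = -1.
(58|93)_J = -1 (Zolotarev's lemma cross-check).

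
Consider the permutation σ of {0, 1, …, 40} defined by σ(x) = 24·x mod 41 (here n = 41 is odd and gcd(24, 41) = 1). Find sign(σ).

-1

Orbit of 27 under x↦24x: [27, 33, 13, 25, 26, 9, 11]… (length divides ord_41(24)).
2 cycles of lengths [40, 1].
2 cycles on 41: each ℓ→(−1)^(ℓ−1), product (−1)^39 = -1.
Via Zolotarev, sign(π_{24}) = (24|41) = -1.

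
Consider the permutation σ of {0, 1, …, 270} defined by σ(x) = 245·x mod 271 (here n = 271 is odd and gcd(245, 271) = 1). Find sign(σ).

Start at x=129: 129 → 169 → 213 → 153 → 87 → 177 → 5 → … (one orbit).
Decompose π into cycles: lengths [135, 135, 1] (3 cycles, including the fixed point 0).
n − c = 271 − 3 = 268; sign = (−1)^268 = +1.
Check: (245/271) = +1 by Zolotarev.

+1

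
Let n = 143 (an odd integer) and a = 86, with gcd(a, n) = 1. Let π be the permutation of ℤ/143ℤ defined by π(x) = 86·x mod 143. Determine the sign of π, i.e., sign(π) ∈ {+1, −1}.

-1

Orbit of 1 under x↦86x: [1, 86, 103, 135, 27, 34, 64]… (length divides ord_143(86)).
Decompose π into cycles: lengths [20, 20, 20, 20, 20, 20, 5, 5, 4, 4, 4, 1] (12 cycles, including the fixed point 0).
n − c = 143 − 12 = 131; sign = (−1)^131 = -1.
The Jacobi symbol (86|143) = -1 (Zolotarev) agrees.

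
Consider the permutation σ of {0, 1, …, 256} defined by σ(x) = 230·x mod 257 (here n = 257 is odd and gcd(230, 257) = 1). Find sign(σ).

-1

Trace 223: π^k(223) = [223, 147, 143, 251, 162, 252, 135] for k=0..6.
π_230 has 2 disjoint cycles with lengths [256, 1] on {0,…,256}.
257 − 2 = 255 transpositions; sign(π) = (−1)^255 = -1.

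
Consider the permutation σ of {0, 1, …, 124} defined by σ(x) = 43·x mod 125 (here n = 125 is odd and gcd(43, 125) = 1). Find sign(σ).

-1

Orbit of 32 under x↦43x: [32, 1, 43, 99, 7, 51, 68]… (length divides ord_125(43)).
The orbit structure of x ↦ 43x mod 125: 12 orbits of sizes [20, 20, 20, 20, 20, 4, 4, 4, 4, 4, 4, 1].
12 cycles on 125: each ℓ→(−1)^(ℓ−1), product (−1)^113 = -1.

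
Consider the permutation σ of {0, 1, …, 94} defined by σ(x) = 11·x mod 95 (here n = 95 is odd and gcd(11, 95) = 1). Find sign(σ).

Orbit of 11 under x↦11x: [11, 26, 1]… (length divides ord_95(11)).
Decompose π into cycles: lengths [3, 3, 3, 3, 3, 3, 3, 3, 3, 3, 3, 3, 3, 3, 3, 3, 3, 3, 3, 3, 3, 3, 3, 3, 3, 3, 3, 3, 3, 3, 1, 1, 1, 1, 1] (35 cycles, including the fixed point 0).
With 35 cycles on 95 points, sign = (−1)^{95−35} = +1.
(11|95)_J = +1 (Zolotarev's lemma cross-check).

+1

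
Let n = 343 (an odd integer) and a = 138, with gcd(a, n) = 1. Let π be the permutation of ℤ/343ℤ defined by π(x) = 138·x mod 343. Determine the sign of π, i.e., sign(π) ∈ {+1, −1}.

-1

Start at x=239: 239 → 54 → 249 → 62 → 324 → 122 → 29 → … (one orbit).
The orbit structure of x ↦ 138x mod 343: 4 orbits of sizes [294, 42, 6, 1].
4 cycles on 343: each ℓ→(−1)^(ℓ−1), product (−1)^339 = -1.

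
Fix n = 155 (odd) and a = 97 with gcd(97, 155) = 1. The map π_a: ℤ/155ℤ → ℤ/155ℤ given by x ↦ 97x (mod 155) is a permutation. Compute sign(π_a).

-1

Trace 64: π^k(64) = [64, 8, 1, 97, 109, 33, 101] for k=0..6.
π_97 has 14 disjoint cycles with lengths [20, 20, 20, 20, 20, 20, 5, 5, 5, 5, 5, 5, 4, 1] on {0,…,154}.
With 14 cycles on 155 points, sign = (−1)^{155−14} = -1.
(97|155)_J = -1 (Zolotarev's lemma cross-check).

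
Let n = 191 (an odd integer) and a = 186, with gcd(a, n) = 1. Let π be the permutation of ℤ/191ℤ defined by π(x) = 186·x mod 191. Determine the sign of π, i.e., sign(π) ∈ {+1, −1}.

-1

Trace 36: π^k(36) = [36, 11, 136, 84, 153, 190, 5] for k=0..6.
Decompose π into cycles: lengths [38, 38, 38, 38, 38, 1] (6 cycles, including the fixed point 0).
6 cycles on 191: each ℓ→(−1)^(ℓ−1), product (−1)^185 = -1.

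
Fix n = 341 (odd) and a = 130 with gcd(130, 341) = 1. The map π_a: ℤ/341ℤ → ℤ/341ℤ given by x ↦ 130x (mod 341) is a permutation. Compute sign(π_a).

-1

Orbit of 254 under x↦130x: [254, 284, 92, 25, 181, 1, 130]… (length divides ord_341(130)).
18 cycles of lengths [30, 30, 30, 30, 30, 30, 30, 30, 30, 30, 6, 6, 6, 6, 6, 5, 5, 1].
341 − 18 = 323 transpositions; sign(π) = (−1)^323 = -1.
Via Zolotarev, sign(π_{130}) = (130|341) = -1.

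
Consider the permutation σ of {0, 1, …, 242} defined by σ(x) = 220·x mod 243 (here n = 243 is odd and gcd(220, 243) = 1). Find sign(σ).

+1

Start at x=37: 37 → 121 → 133 → 100 → 130 → 169 → 1 → … (one orbit).
Cycle type of π: 81×2 + 27×2 + 9×2 + 3×2 + 1×3; total 11 cycles.
With 11 cycles on 243 points, sign = (−1)^{243−11} = +1.
The Jacobi symbol (220|243) = +1 (Zolotarev) agrees.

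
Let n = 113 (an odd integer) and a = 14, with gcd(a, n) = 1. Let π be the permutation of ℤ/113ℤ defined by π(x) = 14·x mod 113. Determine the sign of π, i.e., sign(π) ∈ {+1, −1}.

+1

Trace 81: π^k(81) = [81, 4, 56, 106, 15, 97, 2] for k=0..6.
5 cycles of lengths [28, 28, 28, 28, 1].
5 cycles on 113: each ℓ→(−1)^(ℓ−1), product (−1)^108 = +1.
The Jacobi symbol (14|113) = +1 (Zolotarev) agrees.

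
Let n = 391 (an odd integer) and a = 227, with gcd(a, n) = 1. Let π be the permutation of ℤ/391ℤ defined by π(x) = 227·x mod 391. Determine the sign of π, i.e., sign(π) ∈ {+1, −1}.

Start at x=22: 22 → 302 → 129 → 349 → 241 → 358 → 329 → … (one orbit).
Cycle lengths of π_227 on ℤ/391ℤ: [176, 176, 22, 16, 1]; 5 cycles in total.
5 cycles on 391: each ℓ→(−1)^(ℓ−1), product (−1)^386 = +1.

+1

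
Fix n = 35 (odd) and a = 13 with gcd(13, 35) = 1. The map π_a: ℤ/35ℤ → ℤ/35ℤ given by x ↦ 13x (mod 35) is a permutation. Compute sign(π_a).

+1

Start at x=27: 27 → 1 → 13 → 29 → 27 (one orbit).
11 cycles of lengths [4, 4, 4, 4, 4, 4, 4, 2, 2, 2, 1].
n − c = 35 − 11 = 24; sign = (−1)^24 = +1.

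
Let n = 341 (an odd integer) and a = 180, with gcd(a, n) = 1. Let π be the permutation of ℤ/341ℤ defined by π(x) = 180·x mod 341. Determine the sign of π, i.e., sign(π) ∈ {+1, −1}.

Trace 311: π^k(311) = [311, 56, 191, 280, 273, 36, 1] for k=0..6.
Cycle lengths of π_180 on ℤ/341ℤ: [15, 15, 15, 15, 15, 15, 15, 15, 15, 15, 15, 15, 15, 15, 15, 15, 15, 15, 15, 15, 5, 5, 3, 3, 3, 3, 3, 3, 3, 3, 3, 3, 1]; 33 cycles in total.
n − c = 341 − 33 = 308; sign = (−1)^308 = +1.

+1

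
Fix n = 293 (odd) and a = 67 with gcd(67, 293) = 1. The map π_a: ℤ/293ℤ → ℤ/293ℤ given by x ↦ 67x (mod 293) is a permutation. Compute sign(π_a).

Start at x=247: 247 → 141 → 71 → 69 → 228 → 40 → 43 → … (one orbit).
Cycle lengths of π_67 on ℤ/293ℤ: [146, 146, 1]; 3 cycles in total.
sign(π) = (−1)^{n − #cycles} = (−1)^{293−3} = (−1)^290 = +1.
(67|293)_J = +1 (Zolotarev's lemma cross-check).

+1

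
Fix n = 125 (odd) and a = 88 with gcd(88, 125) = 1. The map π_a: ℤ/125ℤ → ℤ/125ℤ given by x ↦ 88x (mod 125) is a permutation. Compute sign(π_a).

Trace 21: π^k(21) = [21, 98, 124, 37, 6, 28, 89] for k=0..6.
Decompose π into cycles: lengths [100, 20, 4, 1] (4 cycles, including the fixed point 0).
125 − 4 = 121 transpositions; sign(π) = (−1)^121 = -1.
Via Zolotarev, sign(π_{88}) = (88|125) = -1.

-1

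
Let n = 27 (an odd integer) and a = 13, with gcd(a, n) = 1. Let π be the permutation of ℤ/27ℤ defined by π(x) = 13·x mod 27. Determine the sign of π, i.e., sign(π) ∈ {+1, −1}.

Trace 7: π^k(7) = [7, 10, 22, 16, 19, 4, 25] for k=0..6.
Cycle type of π: 9×2 + 3×2 + 1×3; total 7 cycles.
With 7 cycles on 27 points, sign = (−1)^{27−7} = +1.
Zolotarev: (13|27) = +1, matching the cycle-count sign.

+1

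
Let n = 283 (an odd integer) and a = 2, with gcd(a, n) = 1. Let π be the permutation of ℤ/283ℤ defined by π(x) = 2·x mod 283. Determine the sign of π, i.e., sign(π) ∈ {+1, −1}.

Orbit of 149 under x↦2x: [149, 15, 30, 60, 120, 240, 197]… (length divides ord_283(2)).
π_2 has 4 disjoint cycles with lengths [94, 94, 94, 1] on {0,…,282}.
283 − 4 = 279 transpositions; sign(π) = (−1)^279 = -1.

-1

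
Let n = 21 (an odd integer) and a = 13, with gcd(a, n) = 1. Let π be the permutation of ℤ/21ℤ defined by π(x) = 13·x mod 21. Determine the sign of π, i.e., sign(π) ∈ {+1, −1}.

-1

Orbit of 1 under x↦13x: [1, 13]… (length divides ord_21(13)).
12 cycles of lengths [2, 2, 2, 2, 2, 2, 2, 2, 2, 1, 1, 1].
12 cycles on 21: each ℓ→(−1)^(ℓ−1), product (−1)^9 = -1.
Via Zolotarev, sign(π_{13}) = (13|21) = -1.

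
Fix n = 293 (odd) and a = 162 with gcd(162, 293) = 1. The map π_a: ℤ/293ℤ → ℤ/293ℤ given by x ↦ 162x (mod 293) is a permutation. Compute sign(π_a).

Start at x=237: 237 → 11 → 24 → 79 → 199 → 8 → 124 → … (one orbit).
π_162 has 2 disjoint cycles with lengths [292, 1] on {0,…,292}.
sign(π) = (−1)^{n − #cycles} = (−1)^{293−2} = (−1)^291 = -1.

-1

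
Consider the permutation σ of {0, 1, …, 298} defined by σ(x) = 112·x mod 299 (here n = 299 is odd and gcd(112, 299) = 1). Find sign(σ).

+1

Trace 131: π^k(131) = [131, 21, 259, 5, 261, 229, 233] for k=0..6.
The orbit structure of x ↦ 112x mod 299: 11 orbits of sizes [44, 44, 44, 44, 44, 44, 22, 4, 4, 4, 1].
299 − 11 = 288 transpositions; sign(π) = (−1)^288 = +1.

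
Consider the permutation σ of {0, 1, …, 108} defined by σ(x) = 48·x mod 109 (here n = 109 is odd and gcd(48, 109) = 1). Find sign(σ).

Trace 48: π^k(48) = [48, 15, 66, 7, 9, 105, 26] for k=0..6.
π_48 has 5 disjoint cycles with lengths [27, 27, 27, 27, 1] on {0,…,108}.
sign(π) = (−1)^{n − #cycles} = (−1)^{109−5} = (−1)^104 = +1.

+1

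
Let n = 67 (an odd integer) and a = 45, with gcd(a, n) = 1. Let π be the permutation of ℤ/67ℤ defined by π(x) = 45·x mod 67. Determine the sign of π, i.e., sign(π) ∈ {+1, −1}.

-1

Start at x=53: 53 → 40 → 58 → 64 → 66 → 22 → 52 → … (one orbit).
Cycle type of π: 22×3 + 1; total 4 cycles.
n − c = 67 − 4 = 63; sign = (−1)^63 = -1.
The Jacobi symbol (45|67) = -1 (Zolotarev) agrees.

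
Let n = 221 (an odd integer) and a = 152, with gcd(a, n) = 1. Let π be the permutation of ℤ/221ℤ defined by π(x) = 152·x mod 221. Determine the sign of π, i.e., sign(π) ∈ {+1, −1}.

Trace 1: π^k(1) = [1, 152, 120, 118, 35, 16] for k=0..5.
The orbit structure of x ↦ 152x mod 221: 45 orbits of sizes [6, 6, 6, 6, 6, 6, 6, 6, 6, 6, 6, 6, 6, 6, 6, 6, 6, 6, 6, 6, 6, 6, 6, 6, 6, 6, 6, 6, 6, 6, 6, 6, 3, 3, 3, 3, 2, 2, 2, 2, 2, 2, 2, 2, 1].
45 cycles on 221: each ℓ→(−1)^(ℓ−1), product (−1)^176 = +1.
The Jacobi symbol (152|221) = +1 (Zolotarev) agrees.

+1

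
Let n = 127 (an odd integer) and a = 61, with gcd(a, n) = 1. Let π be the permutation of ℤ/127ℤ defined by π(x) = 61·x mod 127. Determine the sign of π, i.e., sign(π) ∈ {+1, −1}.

Trace 16: π^k(16) = [16, 87, 100, 4, 117, 25, 1] for k=0..6.
The orbit structure of x ↦ 61x mod 127: 7 orbits of sizes [21, 21, 21, 21, 21, 21, 1].
sign(π) = (−1)^{n − #cycles} = (−1)^{127−7} = (−1)^120 = +1.

+1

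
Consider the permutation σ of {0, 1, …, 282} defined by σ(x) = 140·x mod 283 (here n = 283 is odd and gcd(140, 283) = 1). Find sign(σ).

Orbit of 74 under x↦140x: [74, 172, 25, 104, 127, 234, 215]… (length divides ord_283(140)).
2 cycles of lengths [282, 1].
2 cycles on 283: each ℓ→(−1)^(ℓ−1), product (−1)^281 = -1.

-1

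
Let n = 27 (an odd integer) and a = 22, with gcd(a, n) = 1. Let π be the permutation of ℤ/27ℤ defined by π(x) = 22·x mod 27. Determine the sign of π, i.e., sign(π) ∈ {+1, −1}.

Start at x=19: 19 → 13 → 16 → 1 → 22 → 25 → 10 → … (one orbit).
Decompose π into cycles: lengths [9, 9, 3, 3, 1, 1, 1] (7 cycles, including the fixed point 0).
sign(π) = (−1)^{n − #cycles} = (−1)^{27−7} = (−1)^20 = +1.
Via Zolotarev, sign(π_{22}) = (22|27) = +1.

+1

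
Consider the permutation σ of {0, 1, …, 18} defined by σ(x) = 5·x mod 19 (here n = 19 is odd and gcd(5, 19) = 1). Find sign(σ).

+1

Trace 6: π^k(6) = [6, 11, 17, 9, 7, 16, 4] for k=0..6.
The orbit structure of x ↦ 5x mod 19: 3 orbits of sizes [9, 9, 1].
With 3 cycles on 19 points, sign = (−1)^{19−3} = +1.
The Jacobi symbol (5|19) = +1 (Zolotarev) agrees.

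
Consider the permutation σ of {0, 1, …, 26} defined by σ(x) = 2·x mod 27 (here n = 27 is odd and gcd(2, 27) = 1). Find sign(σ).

Start at x=22: 22 → 17 → 7 → 14 → 1 → 2 → 4 → … (one orbit).
Cycle type of π: 18 + 6 + 2 + 1; total 4 cycles.
Σ(ℓ_i−1) = 27−4 = 23; sign = (−1)^23 = -1.
Check: (2/27) = -1 by Zolotarev.

-1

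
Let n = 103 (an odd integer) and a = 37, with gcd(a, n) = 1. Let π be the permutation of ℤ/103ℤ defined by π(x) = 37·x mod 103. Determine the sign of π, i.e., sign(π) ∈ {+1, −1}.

-1

Orbit of 14 under x↦37x: [14, 3, 8, 90, 34, 22, 93]… (length divides ord_103(37)).
Cycle type of π: 34×3 + 1; total 4 cycles.
Σ(ℓ_i−1) = 103−4 = 99; sign = (−1)^99 = -1.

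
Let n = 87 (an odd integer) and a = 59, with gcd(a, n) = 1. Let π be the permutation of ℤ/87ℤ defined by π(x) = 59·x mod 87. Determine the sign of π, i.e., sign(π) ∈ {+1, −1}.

Orbit of 1 under x↦59x: [1, 59]… (length divides ord_87(59)).
Decompose π into cycles: lengths [2, 2, 2, 2, 2, 2, 2, 2, 2, 2, 2, 2, 2, 2, 2, 2, 2, 2, 2, 2, 2, 2, 2, 2, 2, 2, 2, 2, 2, 1, 1, 1, 1, 1, 1, 1, 1, 1, 1, 1, 1, 1, 1, 1, 1, 1, 1, 1, 1, 1, 1, 1, 1, 1, 1, 1, 1, 1] (58 cycles, including the fixed point 0).
With 58 cycles on 87 points, sign = (−1)^{87−58} = -1.
Check: (59/87) = -1 by Zolotarev.

-1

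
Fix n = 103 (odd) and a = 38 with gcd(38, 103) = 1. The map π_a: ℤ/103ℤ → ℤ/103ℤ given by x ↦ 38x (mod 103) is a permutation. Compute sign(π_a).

+1

Start at x=17: 17 → 28 → 34 → 56 → 68 → 9 → 33 → … (one orbit).
3 cycles of lengths [51, 51, 1].
n − c = 103 − 3 = 100; sign = (−1)^100 = +1.
The Jacobi symbol (38|103) = +1 (Zolotarev) agrees.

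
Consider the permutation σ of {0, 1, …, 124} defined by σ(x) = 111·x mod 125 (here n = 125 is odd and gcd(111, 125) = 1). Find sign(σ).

Start at x=116: 116 → 1 → 111 → 71 → 6 → 41 → 51 → … (one orbit).
Decompose π into cycles: lengths [25, 25, 25, 25, 5, 5, 5, 5, 1, 1, 1, 1, 1] (13 cycles, including the fixed point 0).
With 13 cycles on 125 points, sign = (−1)^{125−13} = +1.

+1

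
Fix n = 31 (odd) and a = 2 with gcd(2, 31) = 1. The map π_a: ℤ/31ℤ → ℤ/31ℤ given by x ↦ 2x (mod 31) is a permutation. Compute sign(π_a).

+1

Trace 8: π^k(8) = [8, 16, 1, 2, 4] for k=0..4.
7 cycles of lengths [5, 5, 5, 5, 5, 5, 1].
sign(π) = (−1)^{n − #cycles} = (−1)^{31−7} = (−1)^24 = +1.
(2|31)_J = +1 (Zolotarev's lemma cross-check).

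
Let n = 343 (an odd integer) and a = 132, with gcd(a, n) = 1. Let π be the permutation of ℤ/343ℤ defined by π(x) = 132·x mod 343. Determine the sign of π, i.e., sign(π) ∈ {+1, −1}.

Start at x=309: 309 → 314 → 288 → 286 → 22 → 160 → 197 → … (one orbit).
π_132 has 10 disjoint cycles with lengths [98, 98, 98, 14, 14, 14, 2, 2, 2, 1] on {0,…,342}.
n − c = 343 − 10 = 333; sign = (−1)^333 = -1.

-1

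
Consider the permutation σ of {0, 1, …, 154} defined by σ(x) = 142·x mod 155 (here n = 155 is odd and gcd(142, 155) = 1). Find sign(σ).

Trace 9: π^k(9) = [9, 38, 126, 67, 59, 8, 51] for k=0..6.
Cycle lengths of π_142 on ℤ/155ℤ: [60, 60, 15, 15, 4, 1]; 6 cycles in total.
155 − 6 = 149 transpositions; sign(π) = (−1)^149 = -1.
(142|155)_J = -1 (Zolotarev's lemma cross-check).

-1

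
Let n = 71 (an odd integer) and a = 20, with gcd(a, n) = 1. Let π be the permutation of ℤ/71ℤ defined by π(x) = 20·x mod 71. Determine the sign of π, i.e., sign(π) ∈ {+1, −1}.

+1

Start at x=30: 30 → 32 → 1 → 20 → 45 → 48 → 37 → 30 (one orbit).
11 cycles of lengths [7, 7, 7, 7, 7, 7, 7, 7, 7, 7, 1].
11 cycles on 71: each ℓ→(−1)^(ℓ−1), product (−1)^60 = +1.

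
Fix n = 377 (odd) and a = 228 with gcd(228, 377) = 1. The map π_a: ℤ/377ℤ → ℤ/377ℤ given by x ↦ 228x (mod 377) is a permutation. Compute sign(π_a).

Start at x=297: 297 → 233 → 344 → 16 → 255 → 82 → 223 → … (one orbit).
π_228 has 10 disjoint cycles with lengths [84, 84, 84, 84, 12, 7, 7, 7, 7, 1] on {0,…,376}.
10 cycles on 377: each ℓ→(−1)^(ℓ−1), product (−1)^367 = -1.
Check: (228/377) = -1 by Zolotarev.

-1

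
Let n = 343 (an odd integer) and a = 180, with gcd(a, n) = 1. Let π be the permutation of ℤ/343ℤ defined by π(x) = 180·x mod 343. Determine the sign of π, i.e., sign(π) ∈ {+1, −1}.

Start at x=200: 200 → 328 → 44 → 31 → 92 → 96 → 130 → … (one orbit).
The orbit structure of x ↦ 180x mod 343: 4 orbits of sizes [294, 42, 6, 1].
With 4 cycles on 343 points, sign = (−1)^{343−4} = -1.
Check: (180/343) = -1 by Zolotarev.

-1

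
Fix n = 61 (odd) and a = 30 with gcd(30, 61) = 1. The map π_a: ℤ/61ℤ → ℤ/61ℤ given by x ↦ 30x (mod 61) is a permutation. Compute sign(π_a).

Start at x=13: 13 → 24 → 49 → 6 → 58 → 32 → 45 → … (one orbit).
π_30 has 2 disjoint cycles with lengths [60, 1] on {0,…,60}.
sign(π) = (−1)^{n − #cycles} = (−1)^{61−2} = (−1)^59 = -1.
(30|61)_J = -1 (Zolotarev's lemma cross-check).

-1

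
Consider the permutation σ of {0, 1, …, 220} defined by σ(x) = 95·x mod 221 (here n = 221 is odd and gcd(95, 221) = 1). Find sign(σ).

-1

Start at x=42: 42 → 12 → 35 → 10 → 66 → 82 → 55 → … (one orbit).
π_95 has 8 disjoint cycles with lengths [48, 48, 48, 48, 16, 6, 6, 1] on {0,…,220}.
With 8 cycles on 221 points, sign = (−1)^{221−8} = -1.
Check: (95/221) = -1 by Zolotarev.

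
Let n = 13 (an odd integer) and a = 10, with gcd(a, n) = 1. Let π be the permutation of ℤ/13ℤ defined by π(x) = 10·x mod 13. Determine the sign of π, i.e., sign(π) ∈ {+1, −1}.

Start at x=1: 1 → 10 → 9 → 12 → 3 → 4 → 1 (one orbit).
π_10 has 3 disjoint cycles with lengths [6, 6, 1] on {0,…,12}.
sign(π) = (−1)^{n − #cycles} = (−1)^{13−3} = (−1)^10 = +1.

+1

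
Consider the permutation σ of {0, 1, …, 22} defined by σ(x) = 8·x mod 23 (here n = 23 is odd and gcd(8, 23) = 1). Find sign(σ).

+1

Orbit of 9 under x↦8x: [9, 3, 1, 8, 18, 6, 2]… (length divides ord_23(8)).
Cycle lengths of π_8 on ℤ/23ℤ: [11, 11, 1]; 3 cycles in total.
Σ(ℓ_i−1) = 23−3 = 20; sign = (−1)^20 = +1.
Zolotarev: (8|23) = +1, matching the cycle-count sign.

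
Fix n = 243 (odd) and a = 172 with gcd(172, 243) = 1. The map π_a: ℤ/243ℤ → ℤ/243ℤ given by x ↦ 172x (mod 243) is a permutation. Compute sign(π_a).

+1

Orbit of 64 under x↦172x: [64, 73, 163, 91, 100, 190, 118]… (length divides ord_243(172)).
Decompose π into cycles: lengths [27, 27, 27, 27, 27, 27, 9, 9, 9, 9, 9, 9, 3, 3, 3, 3, 3, 3, 1, 1, 1, 1, 1, 1, 1, 1, 1] (27 cycles, including the fixed point 0).
27 cycles on 243: each ℓ→(−1)^(ℓ−1), product (−1)^216 = +1.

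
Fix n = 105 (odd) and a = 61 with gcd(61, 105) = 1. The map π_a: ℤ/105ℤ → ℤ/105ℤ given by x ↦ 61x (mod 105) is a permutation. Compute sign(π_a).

Orbit of 16 under x↦61x: [16, 31, 1, 61, 46, 76]… (length divides ord_105(61)).
30 cycles of lengths [6, 6, 6, 6, 6, 6, 6, 6, 6, 6, 6, 6, 6, 6, 6, 1, 1, 1, 1, 1, 1, 1, 1, 1, 1, 1, 1, 1, 1, 1].
sign(π) = (−1)^{n − #cycles} = (−1)^{105−30} = (−1)^75 = -1.
The Jacobi symbol (61|105) = -1 (Zolotarev) agrees.

-1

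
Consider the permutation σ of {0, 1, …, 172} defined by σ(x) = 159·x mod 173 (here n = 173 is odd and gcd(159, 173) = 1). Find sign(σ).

Start at x=52: 52 → 137 → 158 → 37 → 1 → 159 → 23 → … (one orbit).
Decompose π into cycles: lengths [86, 86, 1] (3 cycles, including the fixed point 0).
n − c = 173 − 3 = 170; sign = (−1)^170 = +1.

+1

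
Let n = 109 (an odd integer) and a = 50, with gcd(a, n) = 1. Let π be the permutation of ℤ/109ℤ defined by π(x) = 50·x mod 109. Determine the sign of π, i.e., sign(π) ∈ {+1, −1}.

-1

Trace 71: π^k(71) = [71, 62, 48, 2, 100, 95, 63] for k=0..6.
Decompose π into cycles: lengths [108, 1] (2 cycles, including the fixed point 0).
sign(π) = (−1)^{n − #cycles} = (−1)^{109−2} = (−1)^107 = -1.
Via Zolotarev, sign(π_{50}) = (50|109) = -1.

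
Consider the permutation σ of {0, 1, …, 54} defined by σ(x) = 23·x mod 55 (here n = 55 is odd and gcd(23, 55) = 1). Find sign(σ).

Start at x=34: 34 → 12 → 1 → 23 → 34 (one orbit).
22 cycles of lengths [4, 4, 4, 4, 4, 4, 4, 4, 4, 4, 4, 1, 1, 1, 1, 1, 1, 1, 1, 1, 1, 1].
With 22 cycles on 55 points, sign = (−1)^{55−22} = -1.
Via Zolotarev, sign(π_{23}) = (23|55) = -1.

-1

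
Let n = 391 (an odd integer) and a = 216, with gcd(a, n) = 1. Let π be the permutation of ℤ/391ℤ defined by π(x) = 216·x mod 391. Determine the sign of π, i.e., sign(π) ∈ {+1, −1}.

Trace 231: π^k(231) = [231, 239, 12, 246, 351, 353, 3] for k=0..6.
Cycle lengths of π_216 on ℤ/391ℤ: [176, 176, 16, 11, 11, 1]; 6 cycles in total.
391 − 6 = 385 transpositions; sign(π) = (−1)^385 = -1.
Check: (216/391) = -1 by Zolotarev.

-1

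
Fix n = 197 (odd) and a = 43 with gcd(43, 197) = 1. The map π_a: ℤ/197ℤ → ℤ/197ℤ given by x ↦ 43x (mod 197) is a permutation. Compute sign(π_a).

+1

Orbit of 174 under x↦43x: [174, 193, 25, 90, 127, 142, 196]… (length divides ord_197(43)).
The orbit structure of x ↦ 43x mod 197: 3 orbits of sizes [98, 98, 1].
3 cycles on 197: each ℓ→(−1)^(ℓ−1), product (−1)^194 = +1.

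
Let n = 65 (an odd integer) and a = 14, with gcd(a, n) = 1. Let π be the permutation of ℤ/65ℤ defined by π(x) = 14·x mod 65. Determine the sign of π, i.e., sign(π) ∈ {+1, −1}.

+1

Orbit of 1 under x↦14x: [1, 14]… (length divides ord_65(14)).
39 cycles of lengths [2, 2, 2, 2, 2, 2, 2, 2, 2, 2, 2, 2, 2, 2, 2, 2, 2, 2, 2, 2, 2, 2, 2, 2, 2, 2, 1, 1, 1, 1, 1, 1, 1, 1, 1, 1, 1, 1, 1].
With 39 cycles on 65 points, sign = (−1)^{65−39} = +1.
Via Zolotarev, sign(π_{14}) = (14|65) = +1.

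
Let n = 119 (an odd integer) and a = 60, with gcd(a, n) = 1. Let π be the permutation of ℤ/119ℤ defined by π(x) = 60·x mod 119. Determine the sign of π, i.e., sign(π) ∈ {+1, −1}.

Orbit of 100 under x↦60x: [100, 50, 25, 72, 36, 18, 9]… (length divides ord_119(60)).
9 cycles of lengths [24, 24, 24, 24, 8, 8, 3, 3, 1].
119 − 9 = 110 transpositions; sign(π) = (−1)^110 = +1.
Via Zolotarev, sign(π_{60}) = (60|119) = +1.

+1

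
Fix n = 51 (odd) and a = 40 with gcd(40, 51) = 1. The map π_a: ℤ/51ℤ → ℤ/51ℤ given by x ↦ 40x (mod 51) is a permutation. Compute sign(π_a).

Orbit of 31 under x↦40x: [31, 16, 28, 49, 22, 13, 10]… (length divides ord_51(40)).
6 cycles of lengths [16, 16, 16, 1, 1, 1].
With 6 cycles on 51 points, sign = (−1)^{51−6} = -1.

-1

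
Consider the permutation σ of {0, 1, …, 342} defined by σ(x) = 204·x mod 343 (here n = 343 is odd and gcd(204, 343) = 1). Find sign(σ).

Start at x=120: 120 → 127 → 183 → 288 → 99 → 302 → 211 → … (one orbit).
π_204 has 19 disjoint cycles with lengths [49, 49, 49, 49, 49, 49, 7, 7, 7, 7, 7, 7, 1, 1, 1, 1, 1, 1, 1] on {0,…,342}.
Σ(ℓ_i−1) = 343−19 = 324; sign = (−1)^324 = +1.
Check: (204/343) = +1 by Zolotarev.

+1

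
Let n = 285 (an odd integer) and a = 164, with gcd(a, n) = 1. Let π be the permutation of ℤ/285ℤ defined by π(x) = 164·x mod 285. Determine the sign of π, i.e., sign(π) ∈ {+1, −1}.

Trace 284: π^k(284) = [284, 121, 179, 1, 164, 106] for k=0..5.
Cycle lengths of π_164 on ℤ/285ℤ: [6, 6, 6, 6, 6, 6, 6, 6, 6, 6, 6, 6, 6, 6, 6, 6, 6, 6, 6, 6, 6, 6, 6, 6, 6, 6, 6, 6, 6, 6, 6, 6, 6, 6, 6, 6, 6, 6, 6, 6, 6, 6, 6, 6, 6, 2, 2, 2, 2, 2, 2, 2, 1]; 53 cycles in total.
Σ(ℓ_i−1) = 285−53 = 232; sign = (−1)^232 = +1.
(164|285)_J = +1 (Zolotarev's lemma cross-check).

+1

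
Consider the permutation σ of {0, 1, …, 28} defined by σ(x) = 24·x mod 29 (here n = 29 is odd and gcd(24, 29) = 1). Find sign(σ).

Orbit of 7 under x↦24x: [7, 23, 1, 24, 25, 20, 16]… (length divides ord_29(24)).
π_24 has 5 disjoint cycles with lengths [7, 7, 7, 7, 1] on {0,…,28}.
With 5 cycles on 29 points, sign = (−1)^{29−5} = +1.

+1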